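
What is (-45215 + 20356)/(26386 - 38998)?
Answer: 24859/12612 ≈ 1.9711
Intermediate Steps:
(-45215 + 20356)/(26386 - 38998) = -24859/(-12612) = -24859*(-1/12612) = 24859/12612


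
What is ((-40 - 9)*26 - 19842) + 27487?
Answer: 6371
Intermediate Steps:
((-40 - 9)*26 - 19842) + 27487 = (-49*26 - 19842) + 27487 = (-1274 - 19842) + 27487 = -21116 + 27487 = 6371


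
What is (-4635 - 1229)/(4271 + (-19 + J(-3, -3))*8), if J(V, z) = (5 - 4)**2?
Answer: -5864/4127 ≈ -1.4209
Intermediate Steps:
J(V, z) = 1 (J(V, z) = 1**2 = 1)
(-4635 - 1229)/(4271 + (-19 + J(-3, -3))*8) = (-4635 - 1229)/(4271 + (-19 + 1)*8) = -5864/(4271 - 18*8) = -5864/(4271 - 144) = -5864/4127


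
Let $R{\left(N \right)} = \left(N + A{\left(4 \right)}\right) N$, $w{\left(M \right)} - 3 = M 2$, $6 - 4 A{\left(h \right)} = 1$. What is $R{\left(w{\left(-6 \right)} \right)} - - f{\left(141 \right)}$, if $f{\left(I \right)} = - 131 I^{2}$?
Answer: $- \frac{10417365}{4} \approx -2.6043 \cdot 10^{6}$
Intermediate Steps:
$A{\left(h \right)} = \frac{5}{4}$ ($A{\left(h \right)} = \frac{3}{2} - \frac{1}{4} = \frac{5}{4}$)
$w{\left(M \right)} = 3 + 2 M$ ($w{\left(M \right)} = 3 + M 2 = 3 + 2 M$)
$R{\left(N \right)} = N \left(\frac{5}{4} + N\right)$ ($R{\left(N \right)} = \left(N + \frac{5}{4}\right) N = \left(\frac{5}{4} + N\right) N = N \left(\frac{5}{4} + N\right)$)
$R{\left(w{\left(-6 \right)} \right)} - - f{\left(141 \right)} = \frac{\left(3 + 2 \left(-6\right)\right) \left(5 + 4 \left(3 + 2 \left(-6\right)\right)\right)}{4} - - \left(-131\right) 141^{2} = \frac{\left(3 - 12\right) \left(5 + 4 \left(3 - 12\right)\right)}{4} - - \left(-131\right) 19881 = \frac{1}{4} \left(-9\right) \left(5 + 4 \left(-9\right)\right) - \left(-1\right) \left(-2604411\right) = \frac{1}{4} \left(-9\right) \left(5 - 36\right) - 2604411 = \frac{1}{4} \left(-9\right) \left(-31\right) - 2604411 = \frac{279}{4} - 2604411 = - \frac{10417365}{4}$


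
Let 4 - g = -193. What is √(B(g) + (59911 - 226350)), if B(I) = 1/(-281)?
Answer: 4*I*√821386885/281 ≈ 407.97*I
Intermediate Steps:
g = 197 (g = 4 - 1*(-193) = 4 + 193 = 197)
B(I) = -1/281
√(B(g) + (59911 - 226350)) = √(-1/281 + (59911 - 226350)) = √(-1/281 - 166439) = √(-46769360/281) = 4*I*√821386885/281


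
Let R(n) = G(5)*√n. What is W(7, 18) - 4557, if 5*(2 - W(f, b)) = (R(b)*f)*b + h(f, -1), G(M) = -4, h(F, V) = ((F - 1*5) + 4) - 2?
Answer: -22779/5 + 1512*√2/5 ≈ -4128.1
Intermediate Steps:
h(F, V) = -3 + F (h(F, V) = ((F - 5) + 4) - 2 = ((-5 + F) + 4) - 2 = (-1 + F) - 2 = -3 + F)
R(n) = -4*√n
W(f, b) = 13/5 - f/5 + 4*f*b^(3/2)/5 (W(f, b) = 2 - (((-4*√b)*f)*b + (-3 + f))/5 = 2 - ((-4*f*√b)*b + (-3 + f))/5 = 2 - (-4*f*b^(3/2) + (-3 + f))/5 = 2 - (-3 + f - 4*f*b^(3/2))/5 = 2 + (⅗ - f/5 + 4*f*b^(3/2)/5) = 13/5 - f/5 + 4*f*b^(3/2)/5)
W(7, 18) - 4557 = (13/5 - ⅕*7 + (⅘)*7*18^(3/2)) - 4557 = (13/5 - 7/5 + (⅘)*7*(54*√2)) - 4557 = (13/5 - 7/5 + 1512*√2/5) - 4557 = (6/5 + 1512*√2/5) - 4557 = -22779/5 + 1512*√2/5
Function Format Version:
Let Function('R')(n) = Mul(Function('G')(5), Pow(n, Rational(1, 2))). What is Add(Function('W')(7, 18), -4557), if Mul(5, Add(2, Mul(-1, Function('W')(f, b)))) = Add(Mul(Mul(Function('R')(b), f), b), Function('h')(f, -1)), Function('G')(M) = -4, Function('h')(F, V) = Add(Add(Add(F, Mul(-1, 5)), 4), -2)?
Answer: Add(Rational(-22779, 5), Mul(Rational(1512, 5), Pow(2, Rational(1, 2)))) ≈ -4128.1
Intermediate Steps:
Function('h')(F, V) = Add(-3, F) (Function('h')(F, V) = Add(Add(Add(F, -5), 4), -2) = Add(Add(Add(-5, F), 4), -2) = Add(Add(-1, F), -2) = Add(-3, F))
Function('R')(n) = Mul(-4, Pow(n, Rational(1, 2)))
Function('W')(f, b) = Add(Rational(13, 5), Mul(Rational(-1, 5), f), Mul(Rational(4, 5), f, Pow(b, Rational(3, 2)))) (Function('W')(f, b) = Add(2, Mul(Rational(-1, 5), Add(Mul(Mul(Mul(-4, Pow(b, Rational(1, 2))), f), b), Add(-3, f)))) = Add(2, Mul(Rational(-1, 5), Add(Mul(Mul(-4, f, Pow(b, Rational(1, 2))), b), Add(-3, f)))) = Add(2, Mul(Rational(-1, 5), Add(Mul(-4, f, Pow(b, Rational(3, 2))), Add(-3, f)))) = Add(2, Mul(Rational(-1, 5), Add(-3, f, Mul(-4, f, Pow(b, Rational(3, 2)))))) = Add(2, Add(Rational(3, 5), Mul(Rational(-1, 5), f), Mul(Rational(4, 5), f, Pow(b, Rational(3, 2))))) = Add(Rational(13, 5), Mul(Rational(-1, 5), f), Mul(Rational(4, 5), f, Pow(b, Rational(3, 2)))))
Add(Function('W')(7, 18), -4557) = Add(Add(Rational(13, 5), Mul(Rational(-1, 5), 7), Mul(Rational(4, 5), 7, Pow(18, Rational(3, 2)))), -4557) = Add(Add(Rational(13, 5), Rational(-7, 5), Mul(Rational(4, 5), 7, Mul(54, Pow(2, Rational(1, 2))))), -4557) = Add(Add(Rational(13, 5), Rational(-7, 5), Mul(Rational(1512, 5), Pow(2, Rational(1, 2)))), -4557) = Add(Add(Rational(6, 5), Mul(Rational(1512, 5), Pow(2, Rational(1, 2)))), -4557) = Add(Rational(-22779, 5), Mul(Rational(1512, 5), Pow(2, Rational(1, 2))))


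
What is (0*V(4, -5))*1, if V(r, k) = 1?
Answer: 0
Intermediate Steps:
(0*V(4, -5))*1 = (0*1)*1 = 0*1 = 0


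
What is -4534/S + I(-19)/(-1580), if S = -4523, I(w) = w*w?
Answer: 5530917/7146340 ≈ 0.77395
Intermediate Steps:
I(w) = w²
-4534/S + I(-19)/(-1580) = -4534/(-4523) + (-19)²/(-1580) = -4534*(-1/4523) + 361*(-1/1580) = 4534/4523 - 361/1580 = 5530917/7146340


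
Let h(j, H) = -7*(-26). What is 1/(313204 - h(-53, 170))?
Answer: 1/313022 ≈ 3.1947e-6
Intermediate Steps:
h(j, H) = 182
1/(313204 - h(-53, 170)) = 1/(313204 - 1*182) = 1/(313204 - 182) = 1/313022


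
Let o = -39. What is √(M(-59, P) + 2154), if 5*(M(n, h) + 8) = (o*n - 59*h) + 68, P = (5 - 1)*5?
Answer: √59595/5 ≈ 48.824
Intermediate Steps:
P = 20 (P = 4*5 = 20)
M(n, h) = 28/5 - 59*h/5 - 39*n/5 (M(n, h) = -8 + ((-39*n - 59*h) + 68)/5 = -8 + ((-59*h - 39*n) + 68)/5 = -8 + (68 - 59*h - 39*n)/5 = -8 + (68/5 - 59*h/5 - 39*n/5) = 28/5 - 59*h/5 - 39*n/5)
√(M(-59, P) + 2154) = √((28/5 - 59/5*20 - 39/5*(-59)) + 2154) = √((28/5 - 236 + 2301/5) + 2154) = √(1149/5 + 2154) = √(11919/5) = √59595/5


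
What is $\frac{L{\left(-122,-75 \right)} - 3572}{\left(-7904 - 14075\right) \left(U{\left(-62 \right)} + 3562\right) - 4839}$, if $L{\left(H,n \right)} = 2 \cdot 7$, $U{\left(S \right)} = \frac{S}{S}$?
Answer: $\frac{1779}{39158008} \approx 4.5431 \cdot 10^{-5}$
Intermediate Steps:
$U{\left(S \right)} = 1$
$L{\left(H,n \right)} = 14$
$\frac{L{\left(-122,-75 \right)} - 3572}{\left(-7904 - 14075\right) \left(U{\left(-62 \right)} + 3562\right) - 4839} = \frac{14 - 3572}{\left(-7904 - 14075\right) \left(1 + 3562\right) - 4839} = - \frac{3558}{\left(-21979\right) 3563 - 4839} = - \frac{3558}{-78311177 - 4839} = - \frac{3558}{-78316016} = \left(-3558\right) \left(- \frac{1}{78316016}\right) = \frac{1779}{39158008}$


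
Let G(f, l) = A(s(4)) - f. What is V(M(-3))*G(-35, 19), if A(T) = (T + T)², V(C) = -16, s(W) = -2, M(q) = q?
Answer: -816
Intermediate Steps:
A(T) = 4*T² (A(T) = (2*T)² = 4*T²)
G(f, l) = 16 - f (G(f, l) = 4*(-2)² - f = 4*4 - f = 16 - f)
V(M(-3))*G(-35, 19) = -16*(16 - 1*(-35)) = -16*(16 + 35) = -16*51 = -816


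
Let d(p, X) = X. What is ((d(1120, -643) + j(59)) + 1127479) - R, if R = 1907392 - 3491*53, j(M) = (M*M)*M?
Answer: -390154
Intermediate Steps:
j(M) = M³ (j(M) = M²*M = M³)
R = 1722369 (R = 1907392 - 185023 = 1722369)
((d(1120, -643) + j(59)) + 1127479) - R = ((-643 + 59³) + 1127479) - 1*1722369 = ((-643 + 205379) + 1127479) - 1722369 = (204736 + 1127479) - 1722369 = 1332215 - 1722369 = -390154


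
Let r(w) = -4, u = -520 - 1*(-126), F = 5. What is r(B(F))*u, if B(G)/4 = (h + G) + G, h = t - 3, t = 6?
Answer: 1576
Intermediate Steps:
h = 3 (h = 6 - 3 = 3)
B(G) = 12 + 8*G (B(G) = 4*((3 + G) + G) = 4*(3 + 2*G) = 12 + 8*G)
u = -394 (u = -520 + 126 = -394)
r(B(F))*u = -4*(-394) = 1576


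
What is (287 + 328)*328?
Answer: 201720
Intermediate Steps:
(287 + 328)*328 = 615*328 = 201720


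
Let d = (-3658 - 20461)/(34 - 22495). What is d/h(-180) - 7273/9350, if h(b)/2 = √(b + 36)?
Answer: -7273/9350 - 24119*I/539064 ≈ -0.77786 - 0.044742*I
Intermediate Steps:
h(b) = 2*√(36 + b) (h(b) = 2*√(b + 36) = 2*√(36 + b))
d = 24119/22461 (d = -24119/(-22461) = -24119*(-1/22461) = 24119/22461 ≈ 1.0738)
d/h(-180) - 7273/9350 = 24119/(22461*((2*√(36 - 180)))) - 7273/9350 = 24119/(22461*((2*√(-144)))) - 7273*1/9350 = 24119/(22461*((2*(12*I)))) - 7273/9350 = 24119/(22461*((24*I))) - 7273/9350 = 24119*(-I/24)/22461 - 7273/9350 = -24119*I/539064 - 7273/9350 = -7273/9350 - 24119*I/539064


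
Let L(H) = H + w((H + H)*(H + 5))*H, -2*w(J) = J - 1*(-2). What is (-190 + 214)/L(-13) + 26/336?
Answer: 2701/28392 ≈ 0.095132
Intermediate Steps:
w(J) = -1 - J/2 (w(J) = -(J - 1*(-2))/2 = -(J + 2)/2 = -(2 + J)/2 = -1 - J/2)
L(H) = H + H*(-1 - H*(5 + H)) (L(H) = H + (-1 - (H + H)*(H + 5)/2)*H = H + (-1 - 2*H*(5 + H)/2)*H = H + (-1 - H*(5 + H))*H = H + H*(-1 - H*(5 + H)))
(-190 + 214)/L(-13) + 26/336 = (-190 + 214)/(((-13)²*(-5 - 1*(-13)))) + 26/336 = 24/((169*(-5 + 13))) + 26*(1/336) = 24/((169*8)) + 13/168 = 24/1352 + 13/168 = 24*(1/1352) + 13/168 = 3/169 + 13/168 = 2701/28392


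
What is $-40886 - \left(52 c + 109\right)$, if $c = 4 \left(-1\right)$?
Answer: $-40787$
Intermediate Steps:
$c = -4$
$-40886 - \left(52 c + 109\right) = -40886 - \left(52 \left(-4\right) + 109\right) = -40886 - \left(-208 + 109\right) = -40886 - -99 = -40886 + 99 = -40787$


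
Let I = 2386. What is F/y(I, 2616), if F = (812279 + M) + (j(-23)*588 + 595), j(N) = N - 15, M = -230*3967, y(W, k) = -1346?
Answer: 60940/673 ≈ 90.550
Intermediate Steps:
M = -912410
j(N) = -15 + N
F = -121880 (F = (812279 - 912410) + ((-15 - 23)*588 + 595) = -100131 + (-38*588 + 595) = -100131 + (-22344 + 595) = -100131 - 21749 = -121880)
F/y(I, 2616) = -121880/(-1346) = -121880*(-1/1346) = 60940/673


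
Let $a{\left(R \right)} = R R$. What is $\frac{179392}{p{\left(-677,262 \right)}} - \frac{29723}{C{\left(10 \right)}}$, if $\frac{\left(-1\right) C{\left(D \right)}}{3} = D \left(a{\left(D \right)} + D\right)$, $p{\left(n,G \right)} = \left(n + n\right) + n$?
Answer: $- \frac{177208729}{2234100} \approx -79.32$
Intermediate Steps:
$a{\left(R \right)} = R^{2}$
$p{\left(n,G \right)} = 3 n$ ($p{\left(n,G \right)} = 2 n + n = 3 n$)
$C{\left(D \right)} = - 3 D \left(D + D^{2}\right)$ ($C{\left(D \right)} = - 3 D \left(D^{2} + D\right) = - 3 D \left(D + D^{2}\right)$)
$\frac{179392}{p{\left(-677,262 \right)}} - \frac{29723}{C{\left(10 \right)}} = \frac{179392}{3 \left(-677\right)} - \frac{29723}{\left(-3\right) 10^{2} \left(1 + 10\right)} = \frac{179392}{-2031} - \frac{29723}{\left(-3\right) 100 \cdot 11} = 179392 \left(- \frac{1}{2031}\right) - \frac{29723}{-3300} = - \frac{179392}{2031} - - \frac{29723}{3300} = - \frac{179392}{2031} + \frac{29723}{3300} = - \frac{177208729}{2234100}$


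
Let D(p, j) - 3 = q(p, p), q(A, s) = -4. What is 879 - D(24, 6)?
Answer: 880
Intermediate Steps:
D(p, j) = -1 (D(p, j) = 3 - 4 = -1)
879 - D(24, 6) = 879 - 1*(-1) = 879 + 1 = 880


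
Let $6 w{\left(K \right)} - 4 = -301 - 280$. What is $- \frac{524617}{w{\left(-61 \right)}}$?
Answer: $\frac{3147702}{577} \approx 5455.3$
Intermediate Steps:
$w{\left(K \right)} = - \frac{577}{6}$ ($w{\left(K \right)} = \frac{2}{3} + \frac{-301 - 280}{6} = \frac{2}{3} + \frac{1}{6} \left(-581\right) = \frac{2}{3} - \frac{581}{6} = - \frac{577}{6}$)
$- \frac{524617}{w{\left(-61 \right)}} = - \frac{524617}{- \frac{577}{6}} = - \frac{524617 \left(-6\right)}{577} = \left(-1\right) \left(- \frac{3147702}{577}\right) = \frac{3147702}{577}$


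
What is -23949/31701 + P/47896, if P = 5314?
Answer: -163100365/253058516 ≈ -0.64452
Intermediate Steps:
-23949/31701 + P/47896 = -23949/31701 + 5314/47896 = -23949*1/31701 + 5314*(1/47896) = -7983/10567 + 2657/23948 = -163100365/253058516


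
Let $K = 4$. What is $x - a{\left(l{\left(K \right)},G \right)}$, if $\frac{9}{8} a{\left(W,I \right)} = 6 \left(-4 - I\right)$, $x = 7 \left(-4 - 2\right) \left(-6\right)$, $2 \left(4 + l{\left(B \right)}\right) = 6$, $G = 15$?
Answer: $\frac{1060}{3} \approx 353.33$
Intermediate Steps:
$l{\left(B \right)} = -1$ ($l{\left(B \right)} = -4 + \frac{1}{2} \cdot 6 = -4 + 3 = -1$)
$x = 252$ ($x = 7 \left(-4 - 2\right) \left(-6\right) = 7 \left(-6\right) \left(-6\right) = \left(-42\right) \left(-6\right) = 252$)
$a{\left(W,I \right)} = - \frac{64}{3} - \frac{16 I}{3}$ ($a{\left(W,I \right)} = \frac{8 \cdot 6 \left(-4 - I\right)}{9} = \frac{8 \left(-24 - 6 I\right)}{9} = - \frac{64}{3} - \frac{16 I}{3}$)
$x - a{\left(l{\left(K \right)},G \right)} = 252 - \left(- \frac{64}{3} - 80\right) = 252 - - \frac{304}{3} = 252 + \frac{304}{3} = \frac{1060}{3}$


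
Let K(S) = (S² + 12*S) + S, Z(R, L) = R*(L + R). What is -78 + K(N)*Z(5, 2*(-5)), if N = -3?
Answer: 672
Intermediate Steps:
K(S) = S² + 13*S
-78 + K(N)*Z(5, 2*(-5)) = -78 + (-3*(13 - 3))*(5*(2*(-5) + 5)) = -78 + (-3*10)*(5*(-10 + 5)) = -78 - 150*(-5) = -78 - 30*(-25) = -78 + 750 = 672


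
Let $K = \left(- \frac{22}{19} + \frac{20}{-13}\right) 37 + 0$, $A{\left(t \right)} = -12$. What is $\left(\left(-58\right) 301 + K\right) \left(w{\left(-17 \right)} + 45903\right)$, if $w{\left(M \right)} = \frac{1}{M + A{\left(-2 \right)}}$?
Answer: $- \frac{5773044846848}{7163} \approx -8.0595 \cdot 10^{8}$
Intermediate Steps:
$K = - \frac{24642}{247}$ ($K = \left(\left(-22\right) \frac{1}{19} + 20 \left(- \frac{1}{13}\right)\right) 37 + 0 = \left(- \frac{22}{19} - \frac{20}{13}\right) 37 + 0 = \left(- \frac{666}{247}\right) 37 + 0 = - \frac{24642}{247} + 0 = - \frac{24642}{247} \approx -99.765$)
$w{\left(M \right)} = \frac{1}{-12 + M}$ ($w{\left(M \right)} = \frac{1}{M - 12} = \frac{1}{-12 + M}$)
$\left(\left(-58\right) 301 + K\right) \left(w{\left(-17 \right)} + 45903\right) = \left(\left(-58\right) 301 - \frac{24642}{247}\right) \left(\frac{1}{-12 - 17} + 45903\right) = \left(-17458 - \frac{24642}{247}\right) \left(\frac{1}{-29} + 45903\right) = - \frac{4336768 \left(- \frac{1}{29} + 45903\right)}{247} = \left(- \frac{4336768}{247}\right) \frac{1331186}{29} = - \frac{5773044846848}{7163}$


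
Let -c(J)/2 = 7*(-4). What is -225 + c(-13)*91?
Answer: 4871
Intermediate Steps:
c(J) = 56 (c(J) = -14*(-4) = -2*(-28) = 56)
-225 + c(-13)*91 = -225 + 56*91 = -225 + 5096 = 4871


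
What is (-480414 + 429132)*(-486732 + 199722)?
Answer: 14718446820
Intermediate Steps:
(-480414 + 429132)*(-486732 + 199722) = -51282*(-287010) = 14718446820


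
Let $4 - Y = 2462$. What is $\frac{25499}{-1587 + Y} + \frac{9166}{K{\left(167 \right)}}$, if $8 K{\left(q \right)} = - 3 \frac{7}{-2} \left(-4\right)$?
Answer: $- \frac{148841359}{84945} \approx -1752.2$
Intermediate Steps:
$Y = -2458$ ($Y = 4 - 2462 = -2458$)
$K{\left(q \right)} = - \frac{21}{4}$ ($K{\left(q \right)} = \frac{- 3 \frac{7}{-2} \left(-4\right)}{8} = \frac{- 3 \cdot 7 \left(- \frac{1}{2}\right) \left(-4\right)}{8} = \frac{\left(-3\right) \left(- \frac{7}{2}\right) \left(-4\right)}{8} = \frac{\frac{21}{2} \left(-4\right)}{8} = \frac{1}{8} \left(-42\right) = - \frac{21}{4}$)
$\frac{25499}{-1587 + Y} + \frac{9166}{K{\left(167 \right)}} = \frac{25499}{-1587 - 2458} + \frac{9166}{- \frac{21}{4}} = \frac{25499}{-4045} + 9166 \left(- \frac{4}{21}\right) = 25499 \left(- \frac{1}{4045}\right) - \frac{36664}{21} = - \frac{25499}{4045} - \frac{36664}{21} = - \frac{148841359}{84945}$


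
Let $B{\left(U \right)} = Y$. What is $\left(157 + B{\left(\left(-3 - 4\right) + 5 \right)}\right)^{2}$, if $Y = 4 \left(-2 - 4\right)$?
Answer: $17689$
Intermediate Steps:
$Y = -24$ ($Y = 4 \left(-6\right) = -24$)
$B{\left(U \right)} = -24$
$\left(157 + B{\left(\left(-3 - 4\right) + 5 \right)}\right)^{2} = \left(157 - 24\right)^{2} = 133^{2} = 17689$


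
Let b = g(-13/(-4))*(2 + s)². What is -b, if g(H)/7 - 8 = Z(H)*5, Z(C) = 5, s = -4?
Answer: -924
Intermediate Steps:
g(H) = 231 (g(H) = 56 + 7*(5*5) = 56 + 7*25 = 56 + 175 = 231)
b = 924 (b = 231*(2 - 4)² = 231*(-2)² = 231*4 = 924)
-b = -1*924 = -924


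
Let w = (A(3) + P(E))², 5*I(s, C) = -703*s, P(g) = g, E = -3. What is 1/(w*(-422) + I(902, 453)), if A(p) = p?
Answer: -5/634106 ≈ -7.8851e-6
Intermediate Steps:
I(s, C) = -703*s/5 (I(s, C) = (-703*s)/5 = -703*s/5)
w = 0 (w = (3 - 3)² = 0² = 0)
1/(w*(-422) + I(902, 453)) = 1/(0*(-422) - 703/5*902) = 1/(0 - 634106/5) = 1/(-634106/5) = -5/634106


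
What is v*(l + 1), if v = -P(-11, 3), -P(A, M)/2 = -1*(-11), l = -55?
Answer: -1188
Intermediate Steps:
P(A, M) = -22 (P(A, M) = -(-2)*(-11) = -2*11 = -22)
v = 22 (v = -1*(-22) = 22)
v*(l + 1) = 22*(-55 + 1) = 22*(-54) = -1188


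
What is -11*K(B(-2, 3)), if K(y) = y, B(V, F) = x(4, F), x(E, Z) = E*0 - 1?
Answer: 11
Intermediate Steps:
x(E, Z) = -1 (x(E, Z) = 0 - 1 = -1)
B(V, F) = -1
-11*K(B(-2, 3)) = -11*(-1) = 11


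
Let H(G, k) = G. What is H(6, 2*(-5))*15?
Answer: 90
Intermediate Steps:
H(6, 2*(-5))*15 = 6*15 = 90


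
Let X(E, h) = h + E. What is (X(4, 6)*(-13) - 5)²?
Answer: 18225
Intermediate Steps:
X(E, h) = E + h
(X(4, 6)*(-13) - 5)² = ((4 + 6)*(-13) - 5)² = (10*(-13) - 5)² = (-130 - 5)² = (-135)² = 18225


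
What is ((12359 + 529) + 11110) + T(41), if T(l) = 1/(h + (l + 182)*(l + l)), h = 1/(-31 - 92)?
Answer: 53975749769/2249177 ≈ 23998.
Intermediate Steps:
h = -1/123 (h = 1/(-123) = -1/123 ≈ -0.0081301)
T(l) = 1/(-1/123 + 2*l*(182 + l)) (T(l) = 1/(-1/123 + (l + 182)*(l + l)) = 1/(-1/123 + (182 + l)*(2*l)) = 1/(-1/123 + 2*l*(182 + l)))
((12359 + 529) + 11110) + T(41) = ((12359 + 529) + 11110) + 123/(-1 + 246*41**2 + 44772*41) = (12888 + 11110) + 123/(-1 + 246*1681 + 1835652) = 23998 + 123/(-1 + 413526 + 1835652) = 23998 + 123/2249177 = 53975749769/2249177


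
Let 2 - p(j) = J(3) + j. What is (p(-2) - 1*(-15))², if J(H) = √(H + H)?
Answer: (19 - √6)² ≈ 273.92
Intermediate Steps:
J(H) = √2*√H (J(H) = √(2*H) = √2*√H)
p(j) = 2 - j - √6 (p(j) = 2 - (√2*√3 + j) = 2 - (√6 + j) = 2 - (j + √6) = 2 + (-j - √6) = 2 - j - √6)
(p(-2) - 1*(-15))² = ((2 - 1*(-2) - √6) - 1*(-15))² = ((2 + 2 - √6) + 15)² = ((4 - √6) + 15)² = (19 - √6)²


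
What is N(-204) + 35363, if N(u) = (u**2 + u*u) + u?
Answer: 118391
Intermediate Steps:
N(u) = u + 2*u**2 (N(u) = (u**2 + u**2) + u = 2*u**2 + u = u + 2*u**2)
N(-204) + 35363 = -204*(1 + 2*(-204)) + 35363 = -204*(1 - 408) + 35363 = -204*(-407) + 35363 = 83028 + 35363 = 118391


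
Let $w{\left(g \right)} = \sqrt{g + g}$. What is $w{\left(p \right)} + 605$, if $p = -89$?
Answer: $605 + i \sqrt{178} \approx 605.0 + 13.342 i$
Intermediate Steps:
$w{\left(g \right)} = \sqrt{2} \sqrt{g}$ ($w{\left(g \right)} = \sqrt{2 g} = \sqrt{2} \sqrt{g}$)
$w{\left(p \right)} + 605 = \sqrt{2} \sqrt{-89} + 605 = \sqrt{2} i \sqrt{89} + 605 = i \sqrt{178} + 605 = 605 + i \sqrt{178}$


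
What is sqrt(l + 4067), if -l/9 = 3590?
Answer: I*sqrt(28243) ≈ 168.06*I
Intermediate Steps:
l = -32310 (l = -9*3590 = -32310)
sqrt(l + 4067) = sqrt(-32310 + 4067) = sqrt(-28243) = I*sqrt(28243)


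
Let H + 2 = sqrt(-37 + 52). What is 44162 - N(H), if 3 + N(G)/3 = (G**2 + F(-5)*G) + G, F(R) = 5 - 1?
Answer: 44144 - 3*sqrt(15) ≈ 44132.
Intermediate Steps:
H = -2 + sqrt(15) (H = -2 + sqrt(-37 + 52) = -2 + sqrt(15) ≈ 1.8730)
F(R) = 4
N(G) = -9 + 3*G**2 + 15*G (N(G) = -9 + 3*((G**2 + 4*G) + G) = -9 + 3*(G**2 + 5*G) = -9 + (3*G**2 + 15*G) = -9 + 3*G**2 + 15*G)
44162 - N(H) = 44162 - (-9 + 3*(-2 + sqrt(15))**2 + 15*(-2 + sqrt(15))) = 44162 - (-9 + 3*(-2 + sqrt(15))**2 + (-30 + 15*sqrt(15))) = 44162 - (-39 + 3*(-2 + sqrt(15))**2 + 15*sqrt(15)) = 44162 + (39 - 15*sqrt(15) - 3*(-2 + sqrt(15))**2) = 44201 - 15*sqrt(15) - 3*(-2 + sqrt(15))**2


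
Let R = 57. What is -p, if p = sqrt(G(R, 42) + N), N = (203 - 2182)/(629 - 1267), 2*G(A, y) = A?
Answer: -sqrt(3215839)/319 ≈ -5.6216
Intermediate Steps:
G(A, y) = A/2
N = 1979/638 (N = -1979/(-638) = -1979*(-1/638) = 1979/638 ≈ 3.1019)
p = sqrt(3215839)/319 (p = sqrt((1/2)*57 + 1979/638) = sqrt(57/2 + 1979/638) = sqrt(10081/319) = sqrt(3215839)/319 ≈ 5.6216)
-p = -sqrt(3215839)/319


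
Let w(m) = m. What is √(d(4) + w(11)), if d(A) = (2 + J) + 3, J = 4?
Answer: 2*√5 ≈ 4.4721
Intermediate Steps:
d(A) = 9 (d(A) = (2 + 4) + 3 = 6 + 3 = 9)
√(d(4) + w(11)) = √(9 + 11) = √20 = 2*√5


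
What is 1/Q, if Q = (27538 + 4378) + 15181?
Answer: 1/47097 ≈ 2.1233e-5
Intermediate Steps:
Q = 47097 (Q = 31916 + 15181 = 47097)
1/Q = 1/47097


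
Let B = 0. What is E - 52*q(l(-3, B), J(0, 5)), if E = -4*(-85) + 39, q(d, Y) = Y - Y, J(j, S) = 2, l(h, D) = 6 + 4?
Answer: 379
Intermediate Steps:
l(h, D) = 10
q(d, Y) = 0
E = 379 (E = 340 + 39 = 379)
E - 52*q(l(-3, B), J(0, 5)) = 379 - 52*0 = 379 + 0 = 379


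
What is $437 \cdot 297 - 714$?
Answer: $129075$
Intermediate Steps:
$437 \cdot 297 - 714 = 129789 - 714 = 129075$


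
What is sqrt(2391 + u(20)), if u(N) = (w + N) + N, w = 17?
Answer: 12*sqrt(17) ≈ 49.477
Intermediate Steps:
u(N) = 17 + 2*N (u(N) = (17 + N) + N = 17 + 2*N)
sqrt(2391 + u(20)) = sqrt(2391 + (17 + 2*20)) = sqrt(2391 + (17 + 40)) = sqrt(2391 + 57) = sqrt(2448) = 12*sqrt(17)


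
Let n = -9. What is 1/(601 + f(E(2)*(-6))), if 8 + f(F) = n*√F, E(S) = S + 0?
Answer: 593/352621 + 18*I*√3/352621 ≈ 0.0016817 + 8.8415e-5*I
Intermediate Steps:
E(S) = S
f(F) = -8 - 9*√F
1/(601 + f(E(2)*(-6))) = 1/(601 + (-8 - 9*2*I*√3)) = 1/(601 + (-8 - 18*I*√3)) = 1/(593 - 18*I*√3)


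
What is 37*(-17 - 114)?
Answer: -4847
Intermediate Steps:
37*(-17 - 114) = 37*(-131) = -4847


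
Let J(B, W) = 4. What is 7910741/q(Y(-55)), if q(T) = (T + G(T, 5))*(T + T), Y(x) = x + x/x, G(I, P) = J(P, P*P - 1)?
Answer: 7910741/5400 ≈ 1465.0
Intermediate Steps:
G(I, P) = 4
Y(x) = 1 + x (Y(x) = x + 1 = 1 + x)
q(T) = 2*T*(4 + T) (q(T) = (T + 4)*(T + T) = (4 + T)*(2*T) = 2*T*(4 + T))
7910741/q(Y(-55)) = 7910741/((2*(1 - 55)*(4 + (1 - 55)))) = 7910741/((2*(-54)*(4 - 54))) = 7910741/((2*(-54)*(-50))) = 7910741/5400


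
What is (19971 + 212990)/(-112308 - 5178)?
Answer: -232961/117486 ≈ -1.9829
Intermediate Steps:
(19971 + 212990)/(-112308 - 5178) = 232961/(-117486) = 232961*(-1/117486) = -232961/117486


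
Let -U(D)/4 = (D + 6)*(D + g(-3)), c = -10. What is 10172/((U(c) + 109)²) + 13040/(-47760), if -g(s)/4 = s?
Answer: 944027/3956319 ≈ 0.23861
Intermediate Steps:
g(s) = -4*s
U(D) = -4*(6 + D)*(12 + D) (U(D) = -4*(D + 6)*(D - 4*(-3)) = -4*(6 + D)*(D + 12) = -4*(6 + D)*(12 + D))
10172/((U(c) + 109)²) + 13040/(-47760) = 10172/(((-288 - 72*(-10) - 4*(-10)²) + 109)²) + 13040/(-47760) = 10172/(((-288 + 720 - 4*100) + 109)²) + 13040*(-1/47760) = 10172/(((-288 + 720 - 400) + 109)²) - 163/597 = 10172/((32 + 109)²) - 163/597 = 10172/(141²) - 163/597 = 10172/19881 - 163/597 = 944027/3956319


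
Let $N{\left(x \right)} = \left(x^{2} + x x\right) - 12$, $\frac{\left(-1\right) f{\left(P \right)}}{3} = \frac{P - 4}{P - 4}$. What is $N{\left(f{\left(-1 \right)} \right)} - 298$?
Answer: $-292$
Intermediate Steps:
$f{\left(P \right)} = -3$ ($f{\left(P \right)} = - 3 \frac{P - 4}{P - 4} = - 3 \frac{-4 + P}{-4 + P} = \left(-3\right) 1 = -3$)
$N{\left(x \right)} = -12 + 2 x^{2}$ ($N{\left(x \right)} = \left(x^{2} + x^{2}\right) - 12 = 2 x^{2} - 12 = -12 + 2 x^{2}$)
$N{\left(f{\left(-1 \right)} \right)} - 298 = \left(-12 + 2 \left(-3\right)^{2}\right) - 298 = \left(-12 + 2 \cdot 9\right) - 298 = \left(-12 + 18\right) - 298 = 6 - 298 = -292$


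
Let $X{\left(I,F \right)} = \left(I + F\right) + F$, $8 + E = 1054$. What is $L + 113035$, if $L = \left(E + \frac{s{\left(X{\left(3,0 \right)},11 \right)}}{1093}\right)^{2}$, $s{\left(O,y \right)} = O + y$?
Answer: $\frac{1442153746979}{1194649} \approx 1.2072 \cdot 10^{6}$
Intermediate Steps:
$E = 1046$ ($E = -8 + 1054 = 1046$)
$X{\left(I,F \right)} = I + 2 F$ ($X{\left(I,F \right)} = \left(F + I\right) + F = I + 2 F$)
$L = \frac{1307116597264}{1194649}$ ($L = \left(1046 + \frac{\left(3 + 2 \cdot 0\right) + 11}{1093}\right)^{2} = \left(1046 + \left(\left(3 + 0\right) + 11\right) \frac{1}{1093}\right)^{2} = \left(1046 + \left(3 + 11\right) \frac{1}{1093}\right)^{2} = \left(1046 + 14 \cdot \frac{1}{1093}\right)^{2} = \left(1046 + \frac{14}{1093}\right)^{2} = \left(\frac{1143292}{1093}\right)^{2} = \frac{1307116597264}{1194649} \approx 1.0941 \cdot 10^{6}$)
$L + 113035 = \frac{1307116597264}{1194649} + 113035 = \frac{1442153746979}{1194649}$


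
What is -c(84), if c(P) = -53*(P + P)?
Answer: 8904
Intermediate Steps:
c(P) = -106*P
-c(84) = -(-106)*84 = -1*(-8904) = 8904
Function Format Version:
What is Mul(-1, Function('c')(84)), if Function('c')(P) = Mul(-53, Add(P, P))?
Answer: 8904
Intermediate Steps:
Function('c')(P) = Mul(-106, P) (Function('c')(P) = Mul(-53, Mul(2, P)) = Mul(-106, P))
Mul(-1, Function('c')(84)) = Mul(-1, Mul(-106, 84)) = Mul(-1, -8904) = 8904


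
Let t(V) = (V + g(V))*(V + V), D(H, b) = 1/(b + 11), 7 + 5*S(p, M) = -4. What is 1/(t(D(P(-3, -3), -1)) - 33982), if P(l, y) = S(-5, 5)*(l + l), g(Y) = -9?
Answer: -50/1699189 ≈ -2.9426e-5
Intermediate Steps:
S(p, M) = -11/5 (S(p, M) = -7/5 + (⅕)*(-4) = -7/5 - ⅘ = -11/5)
P(l, y) = -22*l/5 (P(l, y) = -11*(l + l)/5 = -22*l/5)
D(H, b) = 1/(11 + b)
t(V) = 2*V*(-9 + V) (t(V) = (V - 9)*(V + V) = (-9 + V)*(2*V) = 2*V*(-9 + V))
1/(t(D(P(-3, -3), -1)) - 33982) = 1/(2*(-9 + 1/(11 - 1))/(11 - 1) - 33982) = 1/(2*(-9 + 1/10)/10 - 33982) = 1/(2*(⅒)*(-9 + ⅒) - 33982) = 1/(2*(⅒)*(-89/10) - 33982) = 1/(-89/50 - 33982) = 1/(-1699189/50) = -50/1699189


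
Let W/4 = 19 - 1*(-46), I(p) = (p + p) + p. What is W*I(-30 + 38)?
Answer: 6240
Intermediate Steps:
I(p) = 3*p (I(p) = 2*p + p = 3*p)
W = 260 (W = 4*(19 - 1*(-46)) = 4*(19 + 46) = 4*65 = 260)
W*I(-30 + 38) = 260*(3*(-30 + 38)) = 260*(3*8) = 260*24 = 6240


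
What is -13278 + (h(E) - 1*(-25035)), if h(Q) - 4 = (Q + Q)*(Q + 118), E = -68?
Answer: 4961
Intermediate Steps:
h(Q) = 4 + 2*Q*(118 + Q) (h(Q) = 4 + (Q + Q)*(Q + 118) = 4 + (2*Q)*(118 + Q) = 4 + 2*Q*(118 + Q))
-13278 + (h(E) - 1*(-25035)) = -13278 + ((4 + 2*(-68)² + 236*(-68)) - 1*(-25035)) = -13278 + ((4 + 2*4624 - 16048) + 25035) = -13278 + ((4 + 9248 - 16048) + 25035) = -13278 + (-6796 + 25035) = -13278 + 18239 = 4961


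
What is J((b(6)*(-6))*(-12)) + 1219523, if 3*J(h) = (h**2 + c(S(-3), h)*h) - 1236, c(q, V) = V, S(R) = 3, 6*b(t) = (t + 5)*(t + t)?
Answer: 2891815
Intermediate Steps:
b(t) = t*(5 + t)/3 (b(t) = ((t + 5)*(t + t))/6 = ((5 + t)*(2*t))/6 = (2*t*(5 + t))/6 = t*(5 + t)/3)
J(h) = -412 + 2*h**2/3 (J(h) = ((h**2 + h*h) - 1236)/3 = ((h**2 + h**2) - 1236)/3 = (2*h**2 - 1236)/3 = (-1236 + 2*h**2)/3 = -412 + 2*h**2/3)
J((b(6)*(-6))*(-12)) + 1219523 = (-412 + 2*((((1/3)*6*(5 + 6))*(-6))*(-12))**2/3) + 1219523 = (-412 + 2*((((1/3)*6*11)*(-6))*(-12))**2/3) + 1219523 = (-412 + 2*((22*(-6))*(-12))**2/3) + 1219523 = (-412 + 2*(-132*(-12))**2/3) + 1219523 = (-412 + (2/3)*1584**2) + 1219523 = (-412 + (2/3)*2509056) + 1219523 = (-412 + 1672704) + 1219523 = 1672292 + 1219523 = 2891815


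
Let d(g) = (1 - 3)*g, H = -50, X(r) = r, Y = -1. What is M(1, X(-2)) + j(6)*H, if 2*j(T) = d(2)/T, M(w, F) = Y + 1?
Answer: 50/3 ≈ 16.667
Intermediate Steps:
M(w, F) = 0 (M(w, F) = -1 + 1 = 0)
d(g) = -2*g
j(T) = -2/T (j(T) = ((-2*2)/T)/2 = (-4/T)/2 = -2/T)
M(1, X(-2)) + j(6)*H = 0 - 2/6*(-50) = 0 - 2*⅙*(-50) = 0 - ⅓*(-50) = 0 + 50/3 = 50/3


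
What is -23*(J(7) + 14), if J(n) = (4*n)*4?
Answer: -2898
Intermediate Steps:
J(n) = 16*n
-23*(J(7) + 14) = -23*(16*7 + 14) = -23*(112 + 14) = -23*126 = -2898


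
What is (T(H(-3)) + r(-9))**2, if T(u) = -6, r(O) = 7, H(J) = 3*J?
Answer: 1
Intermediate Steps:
(T(H(-3)) + r(-9))**2 = (-6 + 7)**2 = 1**2 = 1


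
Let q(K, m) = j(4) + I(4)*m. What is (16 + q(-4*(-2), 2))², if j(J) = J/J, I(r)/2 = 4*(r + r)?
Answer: 21025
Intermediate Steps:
I(r) = 16*r (I(r) = 2*(4*(r + r)) = 2*(4*(2*r)) = 2*(8*r) = 16*r)
j(J) = 1
q(K, m) = 1 + 64*m (q(K, m) = 1 + (16*4)*m = 1 + 64*m)
(16 + q(-4*(-2), 2))² = (16 + (1 + 64*2))² = (16 + (1 + 128))² = (16 + 129)² = 145² = 21025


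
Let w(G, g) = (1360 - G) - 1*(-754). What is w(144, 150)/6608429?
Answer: 1970/6608429 ≈ 0.00029810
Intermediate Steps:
w(G, g) = 2114 - G (w(G, g) = (1360 - G) + 754 = 2114 - G)
w(144, 150)/6608429 = (2114 - 1*144)/6608429 = (2114 - 144)*(1/6608429) = 1970*(1/6608429) = 1970/6608429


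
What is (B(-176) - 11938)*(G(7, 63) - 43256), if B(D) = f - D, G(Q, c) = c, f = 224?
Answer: 498360834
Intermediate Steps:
B(D) = 224 - D
(B(-176) - 11938)*(G(7, 63) - 43256) = ((224 - 1*(-176)) - 11938)*(63 - 43256) = ((224 + 176) - 11938)*(-43193) = (400 - 11938)*(-43193) = -11538*(-43193) = 498360834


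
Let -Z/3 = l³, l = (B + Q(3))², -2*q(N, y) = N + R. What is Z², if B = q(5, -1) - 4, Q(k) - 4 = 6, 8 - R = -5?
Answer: 4782969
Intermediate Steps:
R = 13 (R = 8 - 1*(-5) = 8 + 5 = 13)
Q(k) = 10 (Q(k) = 4 + 6 = 10)
q(N, y) = -13/2 - N/2 (q(N, y) = -(N + 13)/2 = -(13 + N)/2 = -13/2 - N/2)
B = -13 (B = (-13/2 - ½*5) - 4 = (-13/2 - 5/2) - 4 = -9 - 4 = -13)
l = 9 (l = (-13 + 10)² = (-3)² = 9)
Z = -2187 (Z = -3*9³ = -3*729 = -2187)
Z² = (-2187)² = 4782969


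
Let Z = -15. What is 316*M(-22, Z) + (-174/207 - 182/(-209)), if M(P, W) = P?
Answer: -100254356/14421 ≈ -6952.0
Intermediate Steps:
316*M(-22, Z) + (-174/207 - 182/(-209)) = 316*(-22) + (-174/207 - 182/(-209)) = -6952 + (-174*1/207 - 182*(-1/209)) = -6952 + (-58/69 + 182/209) = -6952 + 436/14421 = -100254356/14421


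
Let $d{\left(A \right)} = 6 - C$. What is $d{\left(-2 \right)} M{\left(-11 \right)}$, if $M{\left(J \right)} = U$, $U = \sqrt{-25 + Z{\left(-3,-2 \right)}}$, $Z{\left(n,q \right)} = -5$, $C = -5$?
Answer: $11 i \sqrt{30} \approx 60.25 i$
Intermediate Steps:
$U = i \sqrt{30}$ ($U = \sqrt{-25 - 5} = \sqrt{-30} = i \sqrt{30} \approx 5.4772 i$)
$M{\left(J \right)} = i \sqrt{30}$
$d{\left(A \right)} = 11$ ($d{\left(A \right)} = 6 - -5 = 6 + 5 = 11$)
$d{\left(-2 \right)} M{\left(-11 \right)} = 11 i \sqrt{30}$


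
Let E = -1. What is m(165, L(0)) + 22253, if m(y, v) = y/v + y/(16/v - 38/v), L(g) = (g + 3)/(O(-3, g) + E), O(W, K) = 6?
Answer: 45047/2 ≈ 22524.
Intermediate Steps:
L(g) = ⅗ + g/5 (L(g) = (g + 3)/(6 - 1) = (3 + g)/5 = (3 + g)*(⅕) = ⅗ + g/5)
m(y, v) = y/v - v*y/22 (m(y, v) = y/v + y/((-22/v)) = y/v + y*(-v/22) = y/v - v*y/22)
m(165, L(0)) + 22253 = (165/(⅗ + (⅕)*0) - 1/22*(⅗ + (⅕)*0)*165) + 22253 = (165/(⅗ + 0) - 1/22*(⅗ + 0)*165) + 22253 = (165/(⅗) - 1/22*⅗*165) + 22253 = (165*(5/3) - 9/2) + 22253 = (275 - 9/2) + 22253 = 541/2 + 22253 = 45047/2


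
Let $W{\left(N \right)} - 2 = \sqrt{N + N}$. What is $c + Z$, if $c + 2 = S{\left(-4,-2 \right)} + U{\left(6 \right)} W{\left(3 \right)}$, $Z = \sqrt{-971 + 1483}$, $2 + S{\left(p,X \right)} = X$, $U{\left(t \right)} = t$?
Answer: $6 + 6 \sqrt{6} + 16 \sqrt{2} \approx 43.324$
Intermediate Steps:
$S{\left(p,X \right)} = -2 + X$
$W{\left(N \right)} = 2 + \sqrt{2} \sqrt{N}$ ($W{\left(N \right)} = 2 + \sqrt{N + N} = 2 + \sqrt{2 N} = 2 + \sqrt{2} \sqrt{N}$)
$Z = 16 \sqrt{2}$ ($Z = \sqrt{512} = 16 \sqrt{2} \approx 22.627$)
$c = 6 + 6 \sqrt{6}$ ($c = -2 + \left(\left(-2 - 2\right) + 6 \left(2 + \sqrt{2} \sqrt{3}\right)\right) = -2 - \left(4 - 6 \left(2 + \sqrt{6}\right)\right) = -2 - \left(-8 - 6 \sqrt{6}\right) = -2 + \left(8 + 6 \sqrt{6}\right) = 6 + 6 \sqrt{6} \approx 20.697$)
$c + Z = \left(6 + 6 \sqrt{6}\right) + 16 \sqrt{2} = 6 + 6 \sqrt{6} + 16 \sqrt{2}$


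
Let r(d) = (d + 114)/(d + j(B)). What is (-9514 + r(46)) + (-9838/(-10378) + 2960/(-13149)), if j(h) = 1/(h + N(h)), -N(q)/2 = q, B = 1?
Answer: -648849835135/68230161 ≈ -9509.7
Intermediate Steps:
N(q) = -2*q
j(h) = -1/h (j(h) = 1/(h - 2*h) = 1/(-h) = -1/h)
r(d) = (114 + d)/(-1 + d) (r(d) = (d + 114)/(d - 1/1) = (114 + d)/(d - 1*1) = (114 + d)/(d - 1) = (114 + d)/(-1 + d))
(-9514 + r(46)) + (-9838/(-10378) + 2960/(-13149)) = (-9514 + (114 + 46)/(-1 + 46)) + (-9838/(-10378) + 2960/(-13149)) = (-9514 + 160/45) + (-9838*(-1/10378) + 2960*(-1/13149)) = (-9514 + (1/45)*160) + (4919/5189 - 2960/13149) = (-9514 + 32/9) + 49320491/68230161 = -85594/9 + 49320491/68230161 = -648849835135/68230161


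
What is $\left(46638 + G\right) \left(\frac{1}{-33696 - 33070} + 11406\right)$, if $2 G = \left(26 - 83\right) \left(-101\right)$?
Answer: $\frac{75416897093835}{133532} \approx 5.6479 \cdot 10^{8}$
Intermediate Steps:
$G = \frac{5757}{2}$ ($G = \frac{\left(26 - 83\right) \left(-101\right)}{2} = \frac{\left(-57\right) \left(-101\right)}{2} = \frac{1}{2} \cdot 5757 = \frac{5757}{2} \approx 2878.5$)
$\left(46638 + G\right) \left(\frac{1}{-33696 - 33070} + 11406\right) = \left(46638 + \frac{5757}{2}\right) \left(\frac{1}{-33696 - 33070} + 11406\right) = \frac{99033 \left(\frac{1}{-66766} + 11406\right)}{2} = \frac{99033 \left(- \frac{1}{66766} + 11406\right)}{2} = \frac{99033}{2} \cdot \frac{761532995}{66766} = \frac{75416897093835}{133532}$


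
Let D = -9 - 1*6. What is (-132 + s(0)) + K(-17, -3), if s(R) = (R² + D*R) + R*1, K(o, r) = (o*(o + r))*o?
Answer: -5912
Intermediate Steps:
D = -15 (D = -9 - 6 = -15)
K(o, r) = o²*(o + r)
s(R) = R² - 14*R (s(R) = (R² - 15*R) + R*1 = (R² - 15*R) + R = R² - 14*R)
(-132 + s(0)) + K(-17, -3) = (-132 + 0*(-14 + 0)) + (-17)²*(-17 - 3) = (-132 + 0*(-14)) + 289*(-20) = (-132 + 0) - 5780 = -132 - 5780 = -5912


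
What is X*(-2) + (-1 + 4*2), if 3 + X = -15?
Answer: 43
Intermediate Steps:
X = -18 (X = -3 - 15 = -18)
X*(-2) + (-1 + 4*2) = -18*(-2) + (-1 + 4*2) = 36 + (-1 + 8) = 36 + 7 = 43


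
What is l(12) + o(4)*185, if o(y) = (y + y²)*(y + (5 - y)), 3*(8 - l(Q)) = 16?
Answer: 55508/3 ≈ 18503.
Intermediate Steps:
l(Q) = 8/3 (l(Q) = 8 - ⅓*16 = 8 - 16/3 = 8/3)
o(y) = 5*y + 5*y² (o(y) = (y + y²)*5 = 5*y + 5*y²)
l(12) + o(4)*185 = 8/3 + (5*4*(1 + 4))*185 = 8/3 + (5*4*5)*185 = 8/3 + 100*185 = 8/3 + 18500 = 55508/3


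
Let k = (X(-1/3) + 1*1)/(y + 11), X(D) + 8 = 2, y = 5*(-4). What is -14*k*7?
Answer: -490/9 ≈ -54.444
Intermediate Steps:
y = -20
X(D) = -6 (X(D) = -8 + 2 = -6)
k = 5/9 (k = (-6 + 1*1)/(-20 + 11) = (-6 + 1)/(-9) = -5*(-1/9) = 5/9 ≈ 0.55556)
-14*k*7 = -14*5/9*7 = -70/9*7 = -490/9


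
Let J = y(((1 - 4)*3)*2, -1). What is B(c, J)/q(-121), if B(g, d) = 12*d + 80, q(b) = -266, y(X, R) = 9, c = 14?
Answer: -94/133 ≈ -0.70677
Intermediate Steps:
J = 9
B(g, d) = 80 + 12*d
B(c, J)/q(-121) = (80 + 12*9)/(-266) = (80 + 108)*(-1/266) = 188*(-1/266) = -94/133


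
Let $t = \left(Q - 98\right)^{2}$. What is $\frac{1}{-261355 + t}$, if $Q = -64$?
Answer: $- \frac{1}{235111} \approx -4.2533 \cdot 10^{-6}$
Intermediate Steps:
$t = 26244$ ($t = \left(-64 - 98\right)^{2} = \left(-162\right)^{2} = 26244$)
$\frac{1}{-261355 + t} = \frac{1}{-261355 + 26244} = \frac{1}{-235111} = - \frac{1}{235111}$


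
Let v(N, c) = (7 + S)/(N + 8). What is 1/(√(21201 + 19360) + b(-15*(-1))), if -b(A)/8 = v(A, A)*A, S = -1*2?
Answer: 13800/21096769 + 529*√40561/21096769 ≈ 0.0057042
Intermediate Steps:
S = -2
v(N, c) = 5/(8 + N) (v(N, c) = (7 - 2)/(N + 8) = 5/(8 + N))
b(A) = -40*A/(8 + A) (b(A) = -8*5/(8 + A)*A = -40*A/(8 + A))
1/(√(21201 + 19360) + b(-15*(-1))) = 1/(√(21201 + 19360) - 40*(-15*(-1))/(8 - 15*(-1))) = 1/(√40561 - 40*15/(8 + 15)) = 1/(√40561 - 40*15/23) = 1/(√40561 - 40*15*1/23) = 1/(√40561 - 600/23) = 1/(-600/23 + √40561)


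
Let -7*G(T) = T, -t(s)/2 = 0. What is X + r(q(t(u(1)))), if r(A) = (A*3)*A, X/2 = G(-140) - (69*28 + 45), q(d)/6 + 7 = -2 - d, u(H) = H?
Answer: 4834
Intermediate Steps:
t(s) = 0 (t(s) = -2*0 = 0)
q(d) = -54 - 6*d (q(d) = -42 + 6*(-2 - d) = -42 + (-12 - 6*d) = -54 - 6*d)
G(T) = -T/7
X = -3914 (X = 2*(-⅐*(-140) - (69*28 + 45)) = 2*(20 - (1932 + 45)) = 2*(20 - 1*1977) = 2*(20 - 1977) = 2*(-1957) = -3914)
r(A) = 3*A² (r(A) = (3*A)*A = 3*A²)
X + r(q(t(u(1)))) = -3914 + 3*(-54 - 6*0)² = -3914 + 3*(-54 + 0)² = -3914 + 3*(-54)² = -3914 + 3*2916 = -3914 + 8748 = 4834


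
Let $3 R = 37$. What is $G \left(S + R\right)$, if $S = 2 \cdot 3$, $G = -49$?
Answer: $- \frac{2695}{3} \approx -898.33$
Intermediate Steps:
$S = 6$
$R = \frac{37}{3}$ ($R = \frac{1}{3} \cdot 37 = \frac{37}{3} \approx 12.333$)
$G \left(S + R\right) = - 49 \left(6 + \frac{37}{3}\right) = \left(-49\right) \frac{55}{3} = - \frac{2695}{3}$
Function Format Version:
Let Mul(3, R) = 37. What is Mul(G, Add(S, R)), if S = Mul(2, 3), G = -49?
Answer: Rational(-2695, 3) ≈ -898.33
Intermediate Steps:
S = 6
R = Rational(37, 3) (R = Mul(Rational(1, 3), 37) = Rational(37, 3) ≈ 12.333)
Mul(G, Add(S, R)) = Mul(-49, Add(6, Rational(37, 3))) = Mul(-49, Rational(55, 3)) = Rational(-2695, 3)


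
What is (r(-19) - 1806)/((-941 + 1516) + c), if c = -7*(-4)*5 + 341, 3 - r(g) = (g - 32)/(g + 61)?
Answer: -25225/14784 ≈ -1.7062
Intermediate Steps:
r(g) = 3 - (-32 + g)/(61 + g) (r(g) = 3 - (g - 32)/(g + 61) = 3 - (-32 + g)/(61 + g))
c = 481 (c = 28*5 + 341 = 140 + 341 = 481)
(r(-19) - 1806)/((-941 + 1516) + c) = ((215 + 2*(-19))/(61 - 19) - 1806)/((-941 + 1516) + 481) = ((215 - 38)/42 - 1806)/(575 + 481) = ((1/42)*177 - 1806)/1056 = (59/14 - 1806)*(1/1056) = -25225/14*1/1056 = -25225/14784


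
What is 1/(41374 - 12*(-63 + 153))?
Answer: 1/40294 ≈ 2.4818e-5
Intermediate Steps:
1/(41374 - 12*(-63 + 153)) = 1/(41374 - 12*90) = 1/(41374 - 1080) = 1/40294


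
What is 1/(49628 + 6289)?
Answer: 1/55917 ≈ 1.7884e-5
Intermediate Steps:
1/(49628 + 6289) = 1/55917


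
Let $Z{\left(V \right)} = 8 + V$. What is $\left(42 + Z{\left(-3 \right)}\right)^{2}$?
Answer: $2209$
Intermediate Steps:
$\left(42 + Z{\left(-3 \right)}\right)^{2} = \left(42 + \left(8 - 3\right)\right)^{2} = \left(42 + 5\right)^{2} = 47^{2} = 2209$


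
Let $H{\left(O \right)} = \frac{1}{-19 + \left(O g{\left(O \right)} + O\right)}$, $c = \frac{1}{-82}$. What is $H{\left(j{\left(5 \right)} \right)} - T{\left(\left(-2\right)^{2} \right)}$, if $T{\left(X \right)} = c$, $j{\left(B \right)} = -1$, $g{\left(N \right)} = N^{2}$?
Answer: $- \frac{61}{1722} \approx -0.035424$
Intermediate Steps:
$c = - \frac{1}{82} \approx -0.012195$
$H{\left(O \right)} = \frac{1}{-19 + O + O^{3}}$ ($H{\left(O \right)} = \frac{1}{-19 + \left(O O^{2} + O\right)} = \frac{1}{-19 + \left(O^{3} + O\right)} = \frac{1}{-19 + \left(O + O^{3}\right)} = \frac{1}{-19 + O + O^{3}}$)
$T{\left(X \right)} = - \frac{1}{82}$
$H{\left(j{\left(5 \right)} \right)} - T{\left(\left(-2\right)^{2} \right)} = \frac{1}{-19 - 1 + \left(-1\right)^{3}} - - \frac{1}{82} = \frac{1}{-19 - 1 - 1} + \frac{1}{82} = \frac{1}{-21} + \frac{1}{82} = - \frac{1}{21} + \frac{1}{82} = - \frac{61}{1722}$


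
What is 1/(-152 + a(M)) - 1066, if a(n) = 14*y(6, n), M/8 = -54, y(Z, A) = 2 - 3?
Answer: -176957/166 ≈ -1066.0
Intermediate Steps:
y(Z, A) = -1
M = -432 (M = 8*(-54) = -432)
a(n) = -14 (a(n) = 14*(-1) = -14)
1/(-152 + a(M)) - 1066 = 1/(-152 - 14) - 1066 = 1/(-166) - 1066 = -1/166 - 1066 = -176957/166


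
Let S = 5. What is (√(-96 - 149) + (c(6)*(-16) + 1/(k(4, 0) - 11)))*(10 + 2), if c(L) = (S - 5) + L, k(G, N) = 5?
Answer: -1154 + 84*I*√5 ≈ -1154.0 + 187.83*I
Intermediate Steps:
c(L) = L (c(L) = (5 - 5) + L = 0 + L = L)
(√(-96 - 149) + (c(6)*(-16) + 1/(k(4, 0) - 11)))*(10 + 2) = (√(-96 - 149) + (6*(-16) + 1/(5 - 11)))*(10 + 2) = (√(-245) + (-96 + 1/(-6)))*12 = (7*I*√5 + (-96 - ⅙))*12 = (7*I*√5 - 577/6)*12 = (-577/6 + 7*I*√5)*12 = -1154 + 84*I*√5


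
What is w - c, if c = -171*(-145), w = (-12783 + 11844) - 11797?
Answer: -37531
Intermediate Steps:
w = -12736 (w = -939 - 11797 = -12736)
c = 24795
w - c = -12736 - 1*24795 = -12736 - 24795 = -37531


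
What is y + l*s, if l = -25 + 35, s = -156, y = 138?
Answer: -1422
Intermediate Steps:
l = 10
y + l*s = 138 + 10*(-156) = 138 - 1560 = -1422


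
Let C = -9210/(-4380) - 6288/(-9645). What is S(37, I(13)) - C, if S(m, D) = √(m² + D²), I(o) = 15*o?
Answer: -1293021/469390 + √39394 ≈ 195.72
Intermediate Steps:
C = 1293021/469390 (C = -9210*(-1/4380) - 6288*(-1/9645) = 307/146 + 2096/3215 = 1293021/469390 ≈ 2.7547)
S(m, D) = √(D² + m²)
S(37, I(13)) - C = √((15*13)² + 37²) - 1*1293021/469390 = √(195² + 1369) - 1293021/469390 = √(38025 + 1369) - 1293021/469390 = √39394 - 1293021/469390 = -1293021/469390 + √39394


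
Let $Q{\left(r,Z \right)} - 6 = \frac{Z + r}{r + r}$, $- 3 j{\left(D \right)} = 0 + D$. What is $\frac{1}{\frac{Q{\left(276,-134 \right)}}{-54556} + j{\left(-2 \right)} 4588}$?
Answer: $\frac{15057456}{46055737025} \approx 0.00032694$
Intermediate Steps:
$j{\left(D \right)} = - \frac{D}{3}$ ($j{\left(D \right)} = - \frac{0 + D}{3} = - \frac{D}{3}$)
$Q{\left(r,Z \right)} = 6 + \frac{Z + r}{2 r}$ ($Q{\left(r,Z \right)} = 6 + \frac{Z + r}{r + r} = 6 + \frac{Z + r}{2 r}$)
$\frac{1}{\frac{Q{\left(276,-134 \right)}}{-54556} + j{\left(-2 \right)} 4588} = \frac{1}{\frac{\frac{1}{2} \cdot \frac{1}{276} \left(-134 + 13 \cdot 276\right)}{-54556} + \left(- \frac{1}{3}\right) \left(-2\right) 4588} = \frac{1}{\frac{1}{2} \cdot \frac{1}{276} \left(-134 + 3588\right) \left(- \frac{1}{54556}\right) + \frac{2}{3} \cdot 4588} = \frac{1}{\frac{1}{2} \cdot \frac{1}{276} \cdot 3454 \left(- \frac{1}{54556}\right) + \frac{9176}{3}} = \frac{1}{\frac{1727}{276} \left(- \frac{1}{54556}\right) + \frac{9176}{3}} = \frac{1}{- \frac{1727}{15057456} + \frac{9176}{3}} = \frac{1}{\frac{46055737025}{15057456}} = \frac{15057456}{46055737025}$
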